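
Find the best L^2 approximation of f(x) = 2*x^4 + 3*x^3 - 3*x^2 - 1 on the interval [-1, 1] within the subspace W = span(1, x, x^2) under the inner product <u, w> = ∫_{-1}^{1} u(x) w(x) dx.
g(x) = -9*x^2/7 + 9*x/5 - 41/35

The best approximation g ∈ W is the orthogonal projection of f onto W. Writing g = a_0 + a_1 x + a_2 x^2, the coefficients solve the normal equations G · a = b where
  G_{ij} = <φ_i, φ_j> and b_i = <f, φ_i>, with φ_0 = 1, φ_1 = x, φ_2 = x^2.
G =
  [2, 0, 2/3]
  [0, 2/3, 0]
  [2/3, 0, 2/5],
b = (-16/5, 6/5, -136/105).
Solving gives a_0 = -41/35, a_1 = 9/5, a_2 = -9/7, so
  g(x) = -9*x^2/7 + 9*x/5 - 41/35.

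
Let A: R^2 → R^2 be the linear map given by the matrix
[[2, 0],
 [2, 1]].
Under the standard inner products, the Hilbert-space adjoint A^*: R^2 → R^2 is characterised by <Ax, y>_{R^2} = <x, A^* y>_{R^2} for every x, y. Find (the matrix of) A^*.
A^* = A^T =
[[2, 2],
 [0, 1]]

For real matrices with standard dot products, the defining identity <Ax, y> = <x, A^* y> gives (Ax)^T y = x^T (A^*) y, i.e. x^T A^T y = x^T (A^*) y. Since this holds for all x, y, we must have A^* = A^T. Therefore
A^* =
[[2, 2],
 [0, 1]].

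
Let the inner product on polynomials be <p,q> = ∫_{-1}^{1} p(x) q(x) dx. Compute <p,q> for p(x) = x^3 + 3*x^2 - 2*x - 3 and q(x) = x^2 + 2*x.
<p,q> = -8/3

Expand the product: p(x)·q(x) = x^5 + 5*x^4 + 4*x^3 - 7*x^2 - 6*x.
∫_{-1}^{1} of each monomial x^k gives [2/(k+1) if k even, 0 if k odd]. Integrating term-by-term (or equivalently evaluating the antiderivative F(x) = x^6/6 + x^5 + x^4 - 7*x^3/3 - 3*x^2 at the endpoints):
  F(1) − F(−1) = -19/6 − (-1/2) = -8/3.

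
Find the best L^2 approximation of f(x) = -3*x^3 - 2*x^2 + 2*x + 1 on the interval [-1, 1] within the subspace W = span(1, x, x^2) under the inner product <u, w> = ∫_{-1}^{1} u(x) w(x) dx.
g(x) = -2*x^2 + x/5 + 1

The best approximation g ∈ W is the orthogonal projection of f onto W. Writing g = a_0 + a_1 x + a_2 x^2, the coefficients solve the normal equations G · a = b where
  G_{ij} = <φ_i, φ_j> and b_i = <f, φ_i>, with φ_0 = 1, φ_1 = x, φ_2 = x^2.
G =
  [2, 0, 2/3]
  [0, 2/3, 0]
  [2/3, 0, 2/5],
b = (2/3, 2/15, -2/15).
Solving gives a_0 = 1, a_1 = 1/5, a_2 = -2, so
  g(x) = -2*x^2 + x/5 + 1.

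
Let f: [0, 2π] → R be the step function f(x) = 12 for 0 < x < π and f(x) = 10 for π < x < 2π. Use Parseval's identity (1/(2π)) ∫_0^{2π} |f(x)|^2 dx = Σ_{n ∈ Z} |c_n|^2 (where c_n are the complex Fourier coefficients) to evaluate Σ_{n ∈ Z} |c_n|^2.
Σ |c_n|^2 = 122

Parseval equates the L^2 energy of f (normalised by 1/(2π)) with the ℓ^2 sum of its Fourier coefficients: (1/(2π)) ∫_0^{2π} |f|^2 = Σ |c_n|^2.
Compute the left side: (1/(2π)) [∫_0^π 12^2 dx + ∫_π^{2π} 10^2 dx] = (1/(2π)) · (144π + 100π) = (144 + 100)/2 = 122.
So Σ_{n ∈ Z} |c_n|^2 = 122.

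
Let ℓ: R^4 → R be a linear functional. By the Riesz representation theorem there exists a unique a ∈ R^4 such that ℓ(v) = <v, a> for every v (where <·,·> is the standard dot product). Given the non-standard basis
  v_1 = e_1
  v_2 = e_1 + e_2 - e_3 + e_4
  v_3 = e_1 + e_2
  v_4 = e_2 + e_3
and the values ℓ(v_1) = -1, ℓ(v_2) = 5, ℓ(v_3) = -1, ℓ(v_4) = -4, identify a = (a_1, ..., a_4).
a = (-1, 0, -4, 2)

Write a = (a_1, ..., a_4) in the standard basis. For each basis vector v_i, ℓ(v_i) = <v_i, a> is a linear equation in the a_j's. Collect the n equations into a matrix system V a = ℓ, where row i of V is v_i (expressed in the standard basis). Since V is invertible (lower-triangular with 1s on the diagonal, up to permutation), solve by back-substitution:
  V =
[[1, 0, 0, 0],
 [1, 1, -1, 1],
 [1, 1, 0, 0],
 [0, 1, 1, 0]]
  V a = (-1, 5, -1, -4)
Solving gives a = (-1, 0, -4, 2).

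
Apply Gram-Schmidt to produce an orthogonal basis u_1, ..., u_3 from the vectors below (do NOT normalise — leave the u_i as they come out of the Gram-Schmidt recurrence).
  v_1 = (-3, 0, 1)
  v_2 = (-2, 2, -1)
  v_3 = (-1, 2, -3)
Orthogonal basis:
  u_1 = (-3, 0, 1)
  u_2 = (-1/2, 2, -3/2)
  u_3 = (-4/13, -10/13, -12/13)

Apply the Gram-Schmidt recurrence
  u_1 = v_1
  u_i = v_i − Σ_{j<i} ((v_i · u_j) / (u_j · u_j)) · u_j.

Step by step this gives:
  u_1 = (-3, 0, 1)
  u_2 = (-1/2, 2, -3/2)
  u_3 = (-4/13, -10/13, -12/13)

Orthogonality check:
  u_2 · u_1 = 0 (should be 0)
  u_3 · u_1 = 0 (should be 0)
  u_3 · u_2 = 0 (should be 0)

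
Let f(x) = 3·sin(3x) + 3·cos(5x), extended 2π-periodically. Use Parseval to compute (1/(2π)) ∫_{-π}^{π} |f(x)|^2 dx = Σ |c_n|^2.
Σ |c_n|^2 = 9

Expand |f|^2 and use orthogonality of {sin(nx), cos(mx)} on [-π, π]:
  ∫_{-π}^{π} sin(nx)^2 dx = π, ∫ cos(mx)^2 dx = π, and cross terms integrate to 0.
So ∫_{-π}^{π} f(x)^2 dx = 3^2 · π + 3^2 · π = (9 + 9)π.
Divide by 2π: (9 + 9)/2 = 9.
By Parseval, this equals Σ |c_n|^2.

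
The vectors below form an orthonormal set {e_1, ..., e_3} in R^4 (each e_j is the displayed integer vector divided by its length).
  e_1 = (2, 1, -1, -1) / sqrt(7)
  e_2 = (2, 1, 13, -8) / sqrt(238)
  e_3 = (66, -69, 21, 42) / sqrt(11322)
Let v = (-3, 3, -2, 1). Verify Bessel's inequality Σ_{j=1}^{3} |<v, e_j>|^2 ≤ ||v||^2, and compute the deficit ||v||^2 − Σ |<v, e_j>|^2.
Σ |<v, e_j>|^2 = 770/37; ||v||^2 = 23; deficit = 81/37

Write each e_j = u_j / sqrt(<u_j, u_j>) where u_j is the displayed integer vector. Then <v, e_j> = <v, u_j> / sqrt(<u_j, u_j>), so |<v, e_j>|^2 = <v, u_j>^2 / <u_j, u_j>.
Coefficients: <v, e_1> = -2/sqrt(7), <v, e_2> = -37/sqrt(238), <v, e_3> = -405/sqrt(11322).
Square and sum: Σ |<v, e_j>|^2 = 770/37.
Compute ||v||^2 = v·v = 23.
Deficit = 23 − 770/37 = 81/37 ≥ 0, confirming Bessel's inequality. (The deficit equals ||v − Σ <v,e_j> e_j||^2, the squared distance from v to span{e_j}.)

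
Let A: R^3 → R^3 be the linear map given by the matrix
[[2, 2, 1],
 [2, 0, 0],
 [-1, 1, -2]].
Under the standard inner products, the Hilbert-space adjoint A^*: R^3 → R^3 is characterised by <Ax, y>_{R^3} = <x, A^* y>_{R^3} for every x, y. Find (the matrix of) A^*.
A^* = A^T =
[[2, 2, -1],
 [2, 0, 1],
 [1, 0, -2]]

For real matrices with standard dot products, the defining identity <Ax, y> = <x, A^* y> gives (Ax)^T y = x^T (A^*) y, i.e. x^T A^T y = x^T (A^*) y. Since this holds for all x, y, we must have A^* = A^T. Therefore
A^* =
[[2, 2, -1],
 [2, 0, 1],
 [1, 0, -2]].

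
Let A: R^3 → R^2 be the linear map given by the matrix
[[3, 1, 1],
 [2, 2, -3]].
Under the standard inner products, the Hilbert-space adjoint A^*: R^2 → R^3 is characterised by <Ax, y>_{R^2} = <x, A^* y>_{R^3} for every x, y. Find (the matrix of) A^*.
A^* = A^T =
[[3, 2],
 [1, 2],
 [1, -3]]

For real matrices with standard dot products, the defining identity <Ax, y> = <x, A^* y> gives (Ax)^T y = x^T (A^*) y, i.e. x^T A^T y = x^T (A^*) y. Since this holds for all x, y, we must have A^* = A^T. Therefore
A^* =
[[3, 2],
 [1, 2],
 [1, -3]].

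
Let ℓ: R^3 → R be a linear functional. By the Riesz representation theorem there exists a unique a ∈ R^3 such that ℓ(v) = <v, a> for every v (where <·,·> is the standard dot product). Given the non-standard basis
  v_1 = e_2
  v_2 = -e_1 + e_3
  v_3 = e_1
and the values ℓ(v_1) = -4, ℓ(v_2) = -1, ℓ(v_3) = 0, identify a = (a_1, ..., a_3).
a = (0, -4, -1)

Write a = (a_1, ..., a_3) in the standard basis. For each basis vector v_i, ℓ(v_i) = <v_i, a> is a linear equation in the a_j's. Collect the n equations into a matrix system V a = ℓ, where row i of V is v_i (expressed in the standard basis). Since V is invertible (lower-triangular with 1s on the diagonal, up to permutation), solve by back-substitution:
  V =
[[0, 1, 0],
 [-1, 0, 1],
 [1, 0, 0]]
  V a = (-4, -1, 0)
Solving gives a = (0, -4, -1).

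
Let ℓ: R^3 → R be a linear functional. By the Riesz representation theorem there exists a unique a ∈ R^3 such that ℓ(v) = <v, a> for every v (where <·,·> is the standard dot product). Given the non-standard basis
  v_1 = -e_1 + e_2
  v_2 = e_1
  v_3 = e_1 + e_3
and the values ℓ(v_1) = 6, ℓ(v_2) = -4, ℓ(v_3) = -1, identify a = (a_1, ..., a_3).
a = (-4, 2, 3)

Write a = (a_1, ..., a_3) in the standard basis. For each basis vector v_i, ℓ(v_i) = <v_i, a> is a linear equation in the a_j's. Collect the n equations into a matrix system V a = ℓ, where row i of V is v_i (expressed in the standard basis). Since V is invertible (lower-triangular with 1s on the diagonal, up to permutation), solve by back-substitution:
  V =
[[-1, 1, 0],
 [1, 0, 0],
 [1, 0, 1]]
  V a = (6, -4, -1)
Solving gives a = (-4, 2, 3).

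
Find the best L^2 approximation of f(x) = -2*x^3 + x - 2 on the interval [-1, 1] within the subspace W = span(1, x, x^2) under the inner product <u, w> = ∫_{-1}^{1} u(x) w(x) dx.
g(x) = -x/5 - 2

The best approximation g ∈ W is the orthogonal projection of f onto W. Writing g = a_0 + a_1 x + a_2 x^2, the coefficients solve the normal equations G · a = b where
  G_{ij} = <φ_i, φ_j> and b_i = <f, φ_i>, with φ_0 = 1, φ_1 = x, φ_2 = x^2.
G =
  [2, 0, 2/3]
  [0, 2/3, 0]
  [2/3, 0, 2/5],
b = (-4, -2/15, -4/3).
Solving gives a_0 = -2, a_1 = -1/5, a_2 = 0, so
  g(x) = -x/5 - 2.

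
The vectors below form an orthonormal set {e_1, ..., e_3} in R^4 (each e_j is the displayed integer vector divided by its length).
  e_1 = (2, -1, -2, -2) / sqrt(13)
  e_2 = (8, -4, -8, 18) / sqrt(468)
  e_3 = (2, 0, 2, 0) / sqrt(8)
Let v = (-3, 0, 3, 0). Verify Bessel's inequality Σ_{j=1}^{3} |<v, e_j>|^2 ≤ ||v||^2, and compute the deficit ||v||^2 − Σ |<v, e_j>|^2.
Σ |<v, e_j>|^2 = 16; ||v||^2 = 18; deficit = 2

Write each e_j = u_j / sqrt(<u_j, u_j>) where u_j is the displayed integer vector. Then <v, e_j> = <v, u_j> / sqrt(<u_j, u_j>), so |<v, e_j>|^2 = <v, u_j>^2 / <u_j, u_j>.
Coefficients: <v, e_1> = -12/sqrt(13), <v, e_2> = -48/sqrt(468), <v, e_3> = 0/sqrt(8).
Square and sum: Σ |<v, e_j>|^2 = 16.
Compute ||v||^2 = v·v = 18.
Deficit = 18 − 16 = 2 ≥ 0, confirming Bessel's inequality. (The deficit equals ||v − Σ <v,e_j> e_j||^2, the squared distance from v to span{e_j}.)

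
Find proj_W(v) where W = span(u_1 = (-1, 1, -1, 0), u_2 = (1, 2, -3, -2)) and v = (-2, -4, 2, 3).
proj_W(v) = (-33/19, -42/19, 67/19, 50/19)

Set up U = [u_1 | ... | u_2] ∈ R^(4×2). The projector onto W = col(U) is P = U (U^T U)^(-1) U^T.
Compute U^T U =
  [3, 4]
  [4, 18],
and U^T v = (-4, -22).
Solve U^T U · c = U^T v for the coefficients: c = (8/19, -25/19). The projection is proj_W(v) = U c.
Check: (v - proj_W(v)) · u_1 = 0  (should be 0).
Check: (v - proj_W(v)) · u_2 = 0  (should be 0).
Result: proj_W(v) = (-33/19, -42/19, 67/19, 50/19).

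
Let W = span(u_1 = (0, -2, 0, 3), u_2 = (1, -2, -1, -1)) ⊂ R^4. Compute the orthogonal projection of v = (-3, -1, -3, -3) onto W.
proj_W(v) = (4/5, -2/5, -4/5, -13/5)

Set up U = [u_1 | ... | u_2] ∈ R^(4×2). The projector onto W = col(U) is P = U (U^T U)^(-1) U^T.
Compute U^T U =
  [13, 1]
  [1, 7],
and U^T v = (-7, 5).
Solve U^T U · c = U^T v for the coefficients: c = (-3/5, 4/5). The projection is proj_W(v) = U c.
Check: (v - proj_W(v)) · u_1 = 0  (should be 0).
Check: (v - proj_W(v)) · u_2 = 0  (should be 0).
Result: proj_W(v) = (4/5, -2/5, -4/5, -13/5).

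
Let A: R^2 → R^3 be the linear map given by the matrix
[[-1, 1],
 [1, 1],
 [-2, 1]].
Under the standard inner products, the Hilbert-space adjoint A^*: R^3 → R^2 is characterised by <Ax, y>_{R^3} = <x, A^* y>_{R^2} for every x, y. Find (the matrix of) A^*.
A^* = A^T =
[[-1, 1, -2],
 [1, 1, 1]]

For real matrices with standard dot products, the defining identity <Ax, y> = <x, A^* y> gives (Ax)^T y = x^T (A^*) y, i.e. x^T A^T y = x^T (A^*) y. Since this holds for all x, y, we must have A^* = A^T. Therefore
A^* =
[[-1, 1, -2],
 [1, 1, 1]].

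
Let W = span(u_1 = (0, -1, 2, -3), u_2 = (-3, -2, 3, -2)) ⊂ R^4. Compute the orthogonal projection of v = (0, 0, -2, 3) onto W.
proj_W(v) = (-1/4, 71/84, -149/84, 241/84)

Set up U = [u_1 | ... | u_2] ∈ R^(4×2). The projector onto W = col(U) is P = U (U^T U)^(-1) U^T.
Compute U^T U =
  [14, 14]
  [14, 26],
and U^T v = (-13, -12).
Solve U^T U · c = U^T v for the coefficients: c = (-85/84, 1/12). The projection is proj_W(v) = U c.
Check: (v - proj_W(v)) · u_1 = 0  (should be 0).
Check: (v - proj_W(v)) · u_2 = 0  (should be 0).
Result: proj_W(v) = (-1/4, 71/84, -149/84, 241/84).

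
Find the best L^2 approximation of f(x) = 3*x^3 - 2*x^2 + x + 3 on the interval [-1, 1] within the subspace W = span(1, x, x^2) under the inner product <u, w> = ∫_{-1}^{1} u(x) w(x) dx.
g(x) = -2*x^2 + 14*x/5 + 3

The best approximation g ∈ W is the orthogonal projection of f onto W. Writing g = a_0 + a_1 x + a_2 x^2, the coefficients solve the normal equations G · a = b where
  G_{ij} = <φ_i, φ_j> and b_i = <f, φ_i>, with φ_0 = 1, φ_1 = x, φ_2 = x^2.
G =
  [2, 0, 2/3]
  [0, 2/3, 0]
  [2/3, 0, 2/5],
b = (14/3, 28/15, 6/5).
Solving gives a_0 = 3, a_1 = 14/5, a_2 = -2, so
  g(x) = -2*x^2 + 14*x/5 + 3.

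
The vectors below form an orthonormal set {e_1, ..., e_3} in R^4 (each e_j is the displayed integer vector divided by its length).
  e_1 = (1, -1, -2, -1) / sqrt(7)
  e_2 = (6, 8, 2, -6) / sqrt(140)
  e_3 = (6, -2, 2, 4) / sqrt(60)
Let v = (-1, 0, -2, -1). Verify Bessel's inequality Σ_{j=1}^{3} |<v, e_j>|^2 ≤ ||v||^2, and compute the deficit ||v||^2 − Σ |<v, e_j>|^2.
Σ |<v, e_j>|^2 = 17/3; ||v||^2 = 6; deficit = 1/3

Write each e_j = u_j / sqrt(<u_j, u_j>) where u_j is the displayed integer vector. Then <v, e_j> = <v, u_j> / sqrt(<u_j, u_j>), so |<v, e_j>|^2 = <v, u_j>^2 / <u_j, u_j>.
Coefficients: <v, e_1> = 4/sqrt(7), <v, e_2> = -4/sqrt(140), <v, e_3> = -14/sqrt(60).
Square and sum: Σ |<v, e_j>|^2 = 17/3.
Compute ||v||^2 = v·v = 6.
Deficit = 6 − 17/3 = 1/3 ≥ 0, confirming Bessel's inequality. (The deficit equals ||v − Σ <v,e_j> e_j||^2, the squared distance from v to span{e_j}.)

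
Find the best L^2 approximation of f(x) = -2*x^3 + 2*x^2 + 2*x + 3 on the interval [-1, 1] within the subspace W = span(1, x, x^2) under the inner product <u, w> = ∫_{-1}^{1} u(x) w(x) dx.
g(x) = 2*x^2 + 4*x/5 + 3

The best approximation g ∈ W is the orthogonal projection of f onto W. Writing g = a_0 + a_1 x + a_2 x^2, the coefficients solve the normal equations G · a = b where
  G_{ij} = <φ_i, φ_j> and b_i = <f, φ_i>, with φ_0 = 1, φ_1 = x, φ_2 = x^2.
G =
  [2, 0, 2/3]
  [0, 2/3, 0]
  [2/3, 0, 2/5],
b = (22/3, 8/15, 14/5).
Solving gives a_0 = 3, a_1 = 4/5, a_2 = 2, so
  g(x) = 2*x^2 + 4*x/5 + 3.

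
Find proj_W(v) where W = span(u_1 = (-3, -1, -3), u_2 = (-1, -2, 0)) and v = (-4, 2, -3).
proj_W(v) = (-19/7, 19/14, -57/14)

Set up U = [u_1 | ... | u_2] ∈ R^(3×2). The projector onto W = col(U) is P = U (U^T U)^(-1) U^T.
Compute U^T U =
  [19, 5]
  [5, 5],
and U^T v = (19, 0).
Solve U^T U · c = U^T v for the coefficients: c = (19/14, -19/14). The projection is proj_W(v) = U c.
Check: (v - proj_W(v)) · u_1 = 0  (should be 0).
Check: (v - proj_W(v)) · u_2 = 0  (should be 0).
Result: proj_W(v) = (-19/7, 19/14, -57/14).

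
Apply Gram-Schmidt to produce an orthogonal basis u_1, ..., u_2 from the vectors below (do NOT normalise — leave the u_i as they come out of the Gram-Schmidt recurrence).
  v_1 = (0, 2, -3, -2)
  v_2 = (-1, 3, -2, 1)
Orthogonal basis:
  u_1 = (0, 2, -3, -2)
  u_2 = (-1, 31/17, -4/17, 37/17)

Apply the Gram-Schmidt recurrence
  u_1 = v_1
  u_i = v_i − Σ_{j<i} ((v_i · u_j) / (u_j · u_j)) · u_j.

Step by step this gives:
  u_1 = (0, 2, -3, -2)
  u_2 = (-1, 31/17, -4/17, 37/17)

Orthogonality check:
  u_2 · u_1 = 0 (should be 0)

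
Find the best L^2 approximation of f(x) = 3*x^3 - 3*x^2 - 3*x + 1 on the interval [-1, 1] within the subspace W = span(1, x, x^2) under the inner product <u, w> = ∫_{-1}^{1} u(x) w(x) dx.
g(x) = -3*x^2 - 6*x/5 + 1

The best approximation g ∈ W is the orthogonal projection of f onto W. Writing g = a_0 + a_1 x + a_2 x^2, the coefficients solve the normal equations G · a = b where
  G_{ij} = <φ_i, φ_j> and b_i = <f, φ_i>, with φ_0 = 1, φ_1 = x, φ_2 = x^2.
G =
  [2, 0, 2/3]
  [0, 2/3, 0]
  [2/3, 0, 2/5],
b = (0, -4/5, -8/15).
Solving gives a_0 = 1, a_1 = -6/5, a_2 = -3, so
  g(x) = -3*x^2 - 6*x/5 + 1.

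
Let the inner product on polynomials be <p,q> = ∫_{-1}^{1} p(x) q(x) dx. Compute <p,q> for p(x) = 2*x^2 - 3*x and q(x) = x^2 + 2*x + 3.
<p,q> = 4/5

Expand the product: p(x)·q(x) = 2*x^4 + x^3 - 9*x.
∫_{-1}^{1} of each monomial x^k gives [2/(k+1) if k even, 0 if k odd]. Integrating term-by-term (or equivalently evaluating the antiderivative F(x) = 2*x^5/5 + x^4/4 - 9*x^2/2 at the endpoints):
  F(1) − F(−1) = -77/20 − (-93/20) = 4/5.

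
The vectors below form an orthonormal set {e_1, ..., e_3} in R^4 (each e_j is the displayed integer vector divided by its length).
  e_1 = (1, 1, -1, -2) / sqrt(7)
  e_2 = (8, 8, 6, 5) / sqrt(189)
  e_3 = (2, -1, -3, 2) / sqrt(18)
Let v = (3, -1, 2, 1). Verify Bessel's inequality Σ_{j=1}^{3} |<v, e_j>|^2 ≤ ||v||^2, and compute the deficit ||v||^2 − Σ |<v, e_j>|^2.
Σ |<v, e_j>|^2 = 41/6; ||v||^2 = 15; deficit = 49/6

Write each e_j = u_j / sqrt(<u_j, u_j>) where u_j is the displayed integer vector. Then <v, e_j> = <v, u_j> / sqrt(<u_j, u_j>), so |<v, e_j>|^2 = <v, u_j>^2 / <u_j, u_j>.
Coefficients: <v, e_1> = -2/sqrt(7), <v, e_2> = 33/sqrt(189), <v, e_3> = 3/sqrt(18).
Square and sum: Σ |<v, e_j>|^2 = 41/6.
Compute ||v||^2 = v·v = 15.
Deficit = 15 − 41/6 = 49/6 ≥ 0, confirming Bessel's inequality. (The deficit equals ||v − Σ <v,e_j> e_j||^2, the squared distance from v to span{e_j}.)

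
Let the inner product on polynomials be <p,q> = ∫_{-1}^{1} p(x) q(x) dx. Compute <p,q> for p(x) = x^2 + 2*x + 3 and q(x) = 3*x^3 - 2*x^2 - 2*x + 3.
<p,q> = 224/15

Expand the product: p(x)·q(x) = 3*x^5 + 4*x^4 + 3*x^3 - 7*x^2 + 9.
∫_{-1}^{1} of each monomial x^k gives [2/(k+1) if k even, 0 if k odd]. Integrating term-by-term (or equivalently evaluating the antiderivative F(x) = x^6/2 + 4*x^5/5 + 3*x^4/4 - 7*x^3/3 + 9*x at the endpoints):
  F(1) − F(−1) = 523/60 − (-373/60) = 224/15.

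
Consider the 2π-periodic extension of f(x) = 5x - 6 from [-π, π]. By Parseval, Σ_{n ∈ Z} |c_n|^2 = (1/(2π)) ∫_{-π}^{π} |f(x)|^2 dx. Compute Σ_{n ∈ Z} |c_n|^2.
Σ |c_n|^2 = 25π^2/3 + 36

Expand and integrate term by term over [-π, π]:
  ∫ (5x)^2 dx = 25·(2π^3/3); ∫ 2·5·(-6)·x dx = 0 (odd integrand); ∫ (-6)^2 dx = 36·2π.
So (1/(2π)) ∫_{-π}^{π} (5x - 6)^2 dx = 25π^2/3 + 36 = 25π^2/3 + 36.
Parseval ⇒ Σ |c_n|^2 = 25π^2/3 + 36.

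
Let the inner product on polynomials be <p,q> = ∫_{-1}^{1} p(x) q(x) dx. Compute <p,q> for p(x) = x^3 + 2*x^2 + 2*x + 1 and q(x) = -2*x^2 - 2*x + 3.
<p,q> = 18/5

Expand the product: p(x)·q(x) = -2*x^5 - 6*x^4 - 5*x^3 + 4*x + 3.
∫_{-1}^{1} of each monomial x^k gives [2/(k+1) if k even, 0 if k odd]. Integrating term-by-term (or equivalently evaluating the antiderivative F(x) = -x^6/3 - 6*x^5/5 - 5*x^4/4 + 2*x^2 + 3*x at the endpoints):
  F(1) − F(−1) = 133/60 − (-83/60) = 18/5.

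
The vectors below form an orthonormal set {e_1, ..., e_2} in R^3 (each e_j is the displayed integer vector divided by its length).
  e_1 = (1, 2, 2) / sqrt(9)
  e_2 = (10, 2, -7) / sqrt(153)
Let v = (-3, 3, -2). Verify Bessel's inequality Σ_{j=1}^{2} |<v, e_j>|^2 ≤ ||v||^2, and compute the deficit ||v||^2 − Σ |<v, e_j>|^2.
Σ |<v, e_j>|^2 = 13/17; ||v||^2 = 22; deficit = 361/17

Write each e_j = u_j / sqrt(<u_j, u_j>) where u_j is the displayed integer vector. Then <v, e_j> = <v, u_j> / sqrt(<u_j, u_j>), so |<v, e_j>|^2 = <v, u_j>^2 / <u_j, u_j>.
Coefficients: <v, e_1> = -1/sqrt(9), <v, e_2> = -10/sqrt(153).
Square and sum: Σ |<v, e_j>|^2 = 13/17.
Compute ||v||^2 = v·v = 22.
Deficit = 22 − 13/17 = 361/17 ≥ 0, confirming Bessel's inequality. (The deficit equals ||v − Σ <v,e_j> e_j||^2, the squared distance from v to span{e_j}.)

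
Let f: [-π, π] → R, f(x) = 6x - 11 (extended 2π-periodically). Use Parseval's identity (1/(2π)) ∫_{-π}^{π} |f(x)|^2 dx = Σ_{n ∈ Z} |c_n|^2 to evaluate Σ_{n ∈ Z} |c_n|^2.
Σ |c_n|^2 = 12π^2 + 121

Expand and integrate term by term over [-π, π]:
  ∫ (6x)^2 dx = 36·(2π^3/3); ∫ 2·6·(-11)·x dx = 0 (odd integrand); ∫ (-11)^2 dx = 121·2π.
So (1/(2π)) ∫_{-π}^{π} (6x - 11)^2 dx = 36π^2/3 + 121 = 12π^2 + 121.
Parseval ⇒ Σ |c_n|^2 = 12π^2 + 121.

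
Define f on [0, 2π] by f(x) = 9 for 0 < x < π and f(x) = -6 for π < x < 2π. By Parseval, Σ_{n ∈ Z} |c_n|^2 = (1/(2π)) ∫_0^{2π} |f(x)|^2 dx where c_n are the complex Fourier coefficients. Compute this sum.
Σ |c_n|^2 = 117/2

Parseval equates the L^2 energy of f (normalised by 1/(2π)) with the ℓ^2 sum of its Fourier coefficients: (1/(2π)) ∫_0^{2π} |f|^2 = Σ |c_n|^2.
Compute the left side: (1/(2π)) [∫_0^π 9^2 dx + ∫_π^{2π} (-6)^2 dx] = (1/(2π)) · (81π + 36π) = (81 + 36)/2 = 117/2.
So Σ_{n ∈ Z} |c_n|^2 = 117/2.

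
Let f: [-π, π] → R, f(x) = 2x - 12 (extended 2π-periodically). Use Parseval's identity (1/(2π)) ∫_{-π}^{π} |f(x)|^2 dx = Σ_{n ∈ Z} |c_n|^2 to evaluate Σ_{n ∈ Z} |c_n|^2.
Σ |c_n|^2 = 4π^2/3 + 144

Expand and integrate term by term over [-π, π]:
  ∫ (2x)^2 dx = 4·(2π^3/3); ∫ 2·2·(-12)·x dx = 0 (odd integrand); ∫ (-12)^2 dx = 144·2π.
So (1/(2π)) ∫_{-π}^{π} (2x - 12)^2 dx = 4π^2/3 + 144 = 4π^2/3 + 144.
Parseval ⇒ Σ |c_n|^2 = 4π^2/3 + 144.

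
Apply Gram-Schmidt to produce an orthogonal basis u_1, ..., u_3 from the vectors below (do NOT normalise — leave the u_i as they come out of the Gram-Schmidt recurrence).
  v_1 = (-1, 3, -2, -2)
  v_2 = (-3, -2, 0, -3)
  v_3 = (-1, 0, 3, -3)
Orthogonal basis:
  u_1 = (-1, 3, -2, -2)
  u_2 = (-17/6, -5/2, 1/3, -8/3)
  u_3 = (238/387, 52/43, 1133/387, -550/387)

Apply the Gram-Schmidt recurrence
  u_1 = v_1
  u_i = v_i − Σ_{j<i} ((v_i · u_j) / (u_j · u_j)) · u_j.

Step by step this gives:
  u_1 = (-1, 3, -2, -2)
  u_2 = (-17/6, -5/2, 1/3, -8/3)
  u_3 = (238/387, 52/43, 1133/387, -550/387)

Orthogonality check:
  u_2 · u_1 = 0 (should be 0)
  u_3 · u_1 = 0 (should be 0)
  u_3 · u_2 = 0 (should be 0)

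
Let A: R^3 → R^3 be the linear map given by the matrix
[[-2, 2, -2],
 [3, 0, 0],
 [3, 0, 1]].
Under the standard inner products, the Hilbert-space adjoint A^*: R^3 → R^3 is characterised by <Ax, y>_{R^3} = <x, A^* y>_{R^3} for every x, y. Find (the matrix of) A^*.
A^* = A^T =
[[-2, 3, 3],
 [2, 0, 0],
 [-2, 0, 1]]

For real matrices with standard dot products, the defining identity <Ax, y> = <x, A^* y> gives (Ax)^T y = x^T (A^*) y, i.e. x^T A^T y = x^T (A^*) y. Since this holds for all x, y, we must have A^* = A^T. Therefore
A^* =
[[-2, 3, 3],
 [2, 0, 0],
 [-2, 0, 1]].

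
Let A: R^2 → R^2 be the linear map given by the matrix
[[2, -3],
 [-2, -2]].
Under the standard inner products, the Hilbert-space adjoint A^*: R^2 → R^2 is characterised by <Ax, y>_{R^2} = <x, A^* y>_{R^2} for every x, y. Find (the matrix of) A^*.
A^* = A^T =
[[2, -2],
 [-3, -2]]

For real matrices with standard dot products, the defining identity <Ax, y> = <x, A^* y> gives (Ax)^T y = x^T (A^*) y, i.e. x^T A^T y = x^T (A^*) y. Since this holds for all x, y, we must have A^* = A^T. Therefore
A^* =
[[2, -2],
 [-3, -2]].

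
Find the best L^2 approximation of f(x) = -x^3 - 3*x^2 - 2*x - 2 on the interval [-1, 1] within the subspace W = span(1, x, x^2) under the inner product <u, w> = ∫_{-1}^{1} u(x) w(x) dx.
g(x) = -3*x^2 - 13*x/5 - 2

The best approximation g ∈ W is the orthogonal projection of f onto W. Writing g = a_0 + a_1 x + a_2 x^2, the coefficients solve the normal equations G · a = b where
  G_{ij} = <φ_i, φ_j> and b_i = <f, φ_i>, with φ_0 = 1, φ_1 = x, φ_2 = x^2.
G =
  [2, 0, 2/3]
  [0, 2/3, 0]
  [2/3, 0, 2/5],
b = (-6, -26/15, -38/15).
Solving gives a_0 = -2, a_1 = -13/5, a_2 = -3, so
  g(x) = -3*x^2 - 13*x/5 - 2.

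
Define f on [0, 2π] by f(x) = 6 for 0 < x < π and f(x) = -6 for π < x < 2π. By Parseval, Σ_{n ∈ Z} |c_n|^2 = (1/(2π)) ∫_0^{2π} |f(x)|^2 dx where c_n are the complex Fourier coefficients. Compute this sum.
Σ |c_n|^2 = 36

Parseval equates the L^2 energy of f (normalised by 1/(2π)) with the ℓ^2 sum of its Fourier coefficients: (1/(2π)) ∫_0^{2π} |f|^2 = Σ |c_n|^2.
Compute the left side: (1/(2π)) [∫_0^π 6^2 dx + ∫_π^{2π} (-6)^2 dx] = (1/(2π)) · (36π + 36π) = (36 + 36)/2 = 36.
So Σ_{n ∈ Z} |c_n|^2 = 36.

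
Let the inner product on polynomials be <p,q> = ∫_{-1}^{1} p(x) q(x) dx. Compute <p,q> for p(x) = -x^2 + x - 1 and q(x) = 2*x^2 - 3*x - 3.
<p,q> = 58/15

Expand the product: p(x)·q(x) = -2*x^4 + 5*x^3 - 2*x^2 + 3.
∫_{-1}^{1} of each monomial x^k gives [2/(k+1) if k even, 0 if k odd]. Integrating term-by-term (or equivalently evaluating the antiderivative F(x) = -2*x^5/5 + 5*x^4/4 - 2*x^3/3 + 3*x at the endpoints):
  F(1) − F(−1) = 191/60 − (-41/60) = 58/15.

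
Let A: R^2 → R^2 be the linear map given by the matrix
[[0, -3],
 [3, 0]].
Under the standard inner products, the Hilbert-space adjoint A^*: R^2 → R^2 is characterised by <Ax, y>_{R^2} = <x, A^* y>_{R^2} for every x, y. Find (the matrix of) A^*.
A^* = A^T =
[[0, 3],
 [-3, 0]]

For real matrices with standard dot products, the defining identity <Ax, y> = <x, A^* y> gives (Ax)^T y = x^T (A^*) y, i.e. x^T A^T y = x^T (A^*) y. Since this holds for all x, y, we must have A^* = A^T. Therefore
A^* =
[[0, 3],
 [-3, 0]].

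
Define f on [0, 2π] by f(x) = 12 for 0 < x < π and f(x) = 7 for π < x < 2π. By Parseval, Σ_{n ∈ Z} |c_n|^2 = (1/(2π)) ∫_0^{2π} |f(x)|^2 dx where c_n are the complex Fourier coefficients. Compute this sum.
Σ |c_n|^2 = 193/2

Parseval equates the L^2 energy of f (normalised by 1/(2π)) with the ℓ^2 sum of its Fourier coefficients: (1/(2π)) ∫_0^{2π} |f|^2 = Σ |c_n|^2.
Compute the left side: (1/(2π)) [∫_0^π 12^2 dx + ∫_π^{2π} 7^2 dx] = (1/(2π)) · (144π + 49π) = (144 + 49)/2 = 193/2.
So Σ_{n ∈ Z} |c_n|^2 = 193/2.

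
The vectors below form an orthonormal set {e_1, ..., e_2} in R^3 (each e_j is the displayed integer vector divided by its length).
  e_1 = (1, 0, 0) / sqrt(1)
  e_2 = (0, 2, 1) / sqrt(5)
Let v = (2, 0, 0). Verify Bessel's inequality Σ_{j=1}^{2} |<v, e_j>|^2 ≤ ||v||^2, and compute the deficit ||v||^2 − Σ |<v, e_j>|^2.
Σ |<v, e_j>|^2 = 4; ||v||^2 = 4; deficit = 0

Write each e_j = u_j / sqrt(<u_j, u_j>) where u_j is the displayed integer vector. Then <v, e_j> = <v, u_j> / sqrt(<u_j, u_j>), so |<v, e_j>|^2 = <v, u_j>^2 / <u_j, u_j>.
Coefficients: <v, e_1> = 2/sqrt(1), <v, e_2> = 0/sqrt(5).
Square and sum: Σ |<v, e_j>|^2 = 4.
Compute ||v||^2 = v·v = 4.
Deficit = 4 − 4 = 0 ≥ 0, confirming Bessel's inequality. (The deficit equals ||v − Σ <v,e_j> e_j||^2, the squared distance from v to span{e_j}.)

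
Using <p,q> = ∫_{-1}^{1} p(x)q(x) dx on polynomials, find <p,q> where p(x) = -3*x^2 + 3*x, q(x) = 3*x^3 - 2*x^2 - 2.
<p,q> = 10

Expand the product: p(x)·q(x) = -9*x^5 + 15*x^4 - 6*x^3 + 6*x^2 - 6*x.
∫_{-1}^{1} of each monomial x^k gives [2/(k+1) if k even, 0 if k odd]. Integrating term-by-term (or equivalently evaluating the antiderivative F(x) = -3*x^6/2 + 3*x^5 - 3*x^4/2 + 2*x^3 - 3*x^2 at the endpoints):
  F(1) − F(−1) = -1 − (-11) = 10.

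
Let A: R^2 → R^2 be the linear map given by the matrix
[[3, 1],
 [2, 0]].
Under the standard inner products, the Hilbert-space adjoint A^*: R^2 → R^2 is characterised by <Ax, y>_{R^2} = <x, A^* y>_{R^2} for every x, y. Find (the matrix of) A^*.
A^* = A^T =
[[3, 2],
 [1, 0]]

For real matrices with standard dot products, the defining identity <Ax, y> = <x, A^* y> gives (Ax)^T y = x^T (A^*) y, i.e. x^T A^T y = x^T (A^*) y. Since this holds for all x, y, we must have A^* = A^T. Therefore
A^* =
[[3, 2],
 [1, 0]].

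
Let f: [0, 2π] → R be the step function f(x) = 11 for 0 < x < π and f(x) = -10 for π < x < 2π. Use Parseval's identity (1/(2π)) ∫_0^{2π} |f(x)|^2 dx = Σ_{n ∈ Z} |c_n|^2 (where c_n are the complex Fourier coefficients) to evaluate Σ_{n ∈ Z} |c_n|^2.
Σ |c_n|^2 = 221/2

Parseval equates the L^2 energy of f (normalised by 1/(2π)) with the ℓ^2 sum of its Fourier coefficients: (1/(2π)) ∫_0^{2π} |f|^2 = Σ |c_n|^2.
Compute the left side: (1/(2π)) [∫_0^π 11^2 dx + ∫_π^{2π} (-10)^2 dx] = (1/(2π)) · (121π + 100π) = (121 + 100)/2 = 221/2.
So Σ_{n ∈ Z} |c_n|^2 = 221/2.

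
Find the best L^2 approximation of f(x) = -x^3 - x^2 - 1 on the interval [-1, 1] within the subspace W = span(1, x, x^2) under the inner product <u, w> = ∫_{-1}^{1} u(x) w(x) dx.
g(x) = -x^2 - 3*x/5 - 1

The best approximation g ∈ W is the orthogonal projection of f onto W. Writing g = a_0 + a_1 x + a_2 x^2, the coefficients solve the normal equations G · a = b where
  G_{ij} = <φ_i, φ_j> and b_i = <f, φ_i>, with φ_0 = 1, φ_1 = x, φ_2 = x^2.
G =
  [2, 0, 2/3]
  [0, 2/3, 0]
  [2/3, 0, 2/5],
b = (-8/3, -2/5, -16/15).
Solving gives a_0 = -1, a_1 = -3/5, a_2 = -1, so
  g(x) = -x^2 - 3*x/5 - 1.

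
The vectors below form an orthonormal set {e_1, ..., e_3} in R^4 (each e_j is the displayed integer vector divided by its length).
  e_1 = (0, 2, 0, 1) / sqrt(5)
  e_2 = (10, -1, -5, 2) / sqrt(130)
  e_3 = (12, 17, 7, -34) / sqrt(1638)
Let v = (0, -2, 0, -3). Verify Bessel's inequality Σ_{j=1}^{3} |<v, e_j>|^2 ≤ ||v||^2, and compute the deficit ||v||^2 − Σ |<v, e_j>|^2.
Σ |<v, e_j>|^2 = 803/63; ||v||^2 = 13; deficit = 16/63

Write each e_j = u_j / sqrt(<u_j, u_j>) where u_j is the displayed integer vector. Then <v, e_j> = <v, u_j> / sqrt(<u_j, u_j>), so |<v, e_j>|^2 = <v, u_j>^2 / <u_j, u_j>.
Coefficients: <v, e_1> = -7/sqrt(5), <v, e_2> = -4/sqrt(130), <v, e_3> = 68/sqrt(1638).
Square and sum: Σ |<v, e_j>|^2 = 803/63.
Compute ||v||^2 = v·v = 13.
Deficit = 13 − 803/63 = 16/63 ≥ 0, confirming Bessel's inequality. (The deficit equals ||v − Σ <v,e_j> e_j||^2, the squared distance from v to span{e_j}.)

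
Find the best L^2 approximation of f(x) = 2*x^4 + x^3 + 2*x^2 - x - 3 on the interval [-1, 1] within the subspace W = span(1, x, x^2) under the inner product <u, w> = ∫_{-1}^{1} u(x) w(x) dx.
g(x) = 26*x^2/7 - 2*x/5 - 111/35

The best approximation g ∈ W is the orthogonal projection of f onto W. Writing g = a_0 + a_1 x + a_2 x^2, the coefficients solve the normal equations G · a = b where
  G_{ij} = <φ_i, φ_j> and b_i = <f, φ_i>, with φ_0 = 1, φ_1 = x, φ_2 = x^2.
G =
  [2, 0, 2/3]
  [0, 2/3, 0]
  [2/3, 0, 2/5],
b = (-58/15, -4/15, -22/35).
Solving gives a_0 = -111/35, a_1 = -2/5, a_2 = 26/7, so
  g(x) = 26*x^2/7 - 2*x/5 - 111/35.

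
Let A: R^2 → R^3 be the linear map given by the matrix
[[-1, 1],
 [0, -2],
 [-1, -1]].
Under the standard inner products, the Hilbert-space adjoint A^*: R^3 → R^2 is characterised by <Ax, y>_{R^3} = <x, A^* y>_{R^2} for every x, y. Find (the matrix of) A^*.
A^* = A^T =
[[-1, 0, -1],
 [1, -2, -1]]

For real matrices with standard dot products, the defining identity <Ax, y> = <x, A^* y> gives (Ax)^T y = x^T (A^*) y, i.e. x^T A^T y = x^T (A^*) y. Since this holds for all x, y, we must have A^* = A^T. Therefore
A^* =
[[-1, 0, -1],
 [1, -2, -1]].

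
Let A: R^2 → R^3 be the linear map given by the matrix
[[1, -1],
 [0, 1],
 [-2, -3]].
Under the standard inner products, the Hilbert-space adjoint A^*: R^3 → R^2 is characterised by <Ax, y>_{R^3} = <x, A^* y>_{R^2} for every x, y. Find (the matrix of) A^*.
A^* = A^T =
[[1, 0, -2],
 [-1, 1, -3]]

For real matrices with standard dot products, the defining identity <Ax, y> = <x, A^* y> gives (Ax)^T y = x^T (A^*) y, i.e. x^T A^T y = x^T (A^*) y. Since this holds for all x, y, we must have A^* = A^T. Therefore
A^* =
[[1, 0, -2],
 [-1, 1, -3]].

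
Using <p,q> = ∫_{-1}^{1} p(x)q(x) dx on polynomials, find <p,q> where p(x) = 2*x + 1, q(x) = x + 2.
<p,q> = 16/3

Expand the product: p(x)·q(x) = 2*x^2 + 5*x + 2.
∫_{-1}^{1} of each monomial x^k gives [2/(k+1) if k even, 0 if k odd]. Integrating term-by-term (or equivalently evaluating the antiderivative F(x) = 2*x^3/3 + 5*x^2/2 + 2*x at the endpoints):
  F(1) − F(−1) = 31/6 − (-1/6) = 16/3.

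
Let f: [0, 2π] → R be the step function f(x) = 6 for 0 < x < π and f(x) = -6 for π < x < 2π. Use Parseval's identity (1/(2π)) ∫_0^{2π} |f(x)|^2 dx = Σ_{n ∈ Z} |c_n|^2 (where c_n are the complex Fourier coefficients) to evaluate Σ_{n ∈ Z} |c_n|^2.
Σ |c_n|^2 = 36

Parseval equates the L^2 energy of f (normalised by 1/(2π)) with the ℓ^2 sum of its Fourier coefficients: (1/(2π)) ∫_0^{2π} |f|^2 = Σ |c_n|^2.
Compute the left side: (1/(2π)) [∫_0^π 6^2 dx + ∫_π^{2π} (-6)^2 dx] = (1/(2π)) · (36π + 36π) = (36 + 36)/2 = 36.
So Σ_{n ∈ Z} |c_n|^2 = 36.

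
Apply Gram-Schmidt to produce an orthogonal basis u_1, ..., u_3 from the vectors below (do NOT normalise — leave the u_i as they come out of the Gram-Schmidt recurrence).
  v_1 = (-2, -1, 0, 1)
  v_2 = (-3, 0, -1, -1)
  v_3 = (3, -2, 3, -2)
Orthogonal basis:
  u_1 = (-2, -1, 0, 1)
  u_2 = (-4/3, 5/6, -1, -11/6)
  u_3 = (1/41, -98/41, 93/41, -96/41)

Apply the Gram-Schmidt recurrence
  u_1 = v_1
  u_i = v_i − Σ_{j<i} ((v_i · u_j) / (u_j · u_j)) · u_j.

Step by step this gives:
  u_1 = (-2, -1, 0, 1)
  u_2 = (-4/3, 5/6, -1, -11/6)
  u_3 = (1/41, -98/41, 93/41, -96/41)

Orthogonality check:
  u_2 · u_1 = 0 (should be 0)
  u_3 · u_1 = 0 (should be 0)
  u_3 · u_2 = 0 (should be 0)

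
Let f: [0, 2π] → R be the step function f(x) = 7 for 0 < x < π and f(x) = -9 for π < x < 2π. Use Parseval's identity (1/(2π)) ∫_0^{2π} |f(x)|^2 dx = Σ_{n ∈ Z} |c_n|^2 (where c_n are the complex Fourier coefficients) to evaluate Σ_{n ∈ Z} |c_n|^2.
Σ |c_n|^2 = 65

Parseval equates the L^2 energy of f (normalised by 1/(2π)) with the ℓ^2 sum of its Fourier coefficients: (1/(2π)) ∫_0^{2π} |f|^2 = Σ |c_n|^2.
Compute the left side: (1/(2π)) [∫_0^π 7^2 dx + ∫_π^{2π} (-9)^2 dx] = (1/(2π)) · (49π + 81π) = (49 + 81)/2 = 65.
So Σ_{n ∈ Z} |c_n|^2 = 65.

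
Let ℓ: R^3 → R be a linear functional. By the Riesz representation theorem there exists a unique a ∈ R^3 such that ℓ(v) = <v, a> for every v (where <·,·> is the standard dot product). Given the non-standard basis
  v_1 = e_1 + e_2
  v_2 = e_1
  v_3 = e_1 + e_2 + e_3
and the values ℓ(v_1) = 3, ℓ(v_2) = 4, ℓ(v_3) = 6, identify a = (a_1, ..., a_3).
a = (4, -1, 3)

Write a = (a_1, ..., a_3) in the standard basis. For each basis vector v_i, ℓ(v_i) = <v_i, a> is a linear equation in the a_j's. Collect the n equations into a matrix system V a = ℓ, where row i of V is v_i (expressed in the standard basis). Since V is invertible (lower-triangular with 1s on the diagonal, up to permutation), solve by back-substitution:
  V =
[[1, 1, 0],
 [1, 0, 0],
 [1, 1, 1]]
  V a = (3, 4, 6)
Solving gives a = (4, -1, 3).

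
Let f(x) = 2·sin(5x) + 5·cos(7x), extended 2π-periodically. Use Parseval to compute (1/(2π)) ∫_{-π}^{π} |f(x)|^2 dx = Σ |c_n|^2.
Σ |c_n|^2 = 29/2

Expand |f|^2 and use orthogonality of {sin(nx), cos(mx)} on [-π, π]:
  ∫_{-π}^{π} sin(nx)^2 dx = π, ∫ cos(mx)^2 dx = π, and cross terms integrate to 0.
So ∫_{-π}^{π} f(x)^2 dx = 2^2 · π + 5^2 · π = (4 + 25)π.
Divide by 2π: (4 + 25)/2 = 29/2.
By Parseval, this equals Σ |c_n|^2.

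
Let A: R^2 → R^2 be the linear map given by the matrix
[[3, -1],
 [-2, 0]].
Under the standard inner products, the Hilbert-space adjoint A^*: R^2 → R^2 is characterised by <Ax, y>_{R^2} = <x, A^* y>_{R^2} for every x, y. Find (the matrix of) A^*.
A^* = A^T =
[[3, -2],
 [-1, 0]]

For real matrices with standard dot products, the defining identity <Ax, y> = <x, A^* y> gives (Ax)^T y = x^T (A^*) y, i.e. x^T A^T y = x^T (A^*) y. Since this holds for all x, y, we must have A^* = A^T. Therefore
A^* =
[[3, -2],
 [-1, 0]].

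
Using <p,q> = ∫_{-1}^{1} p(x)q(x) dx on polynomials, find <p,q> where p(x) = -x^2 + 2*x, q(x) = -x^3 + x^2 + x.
<p,q> = 2/15

Expand the product: p(x)·q(x) = x^5 - 3*x^4 + x^3 + 2*x^2.
∫_{-1}^{1} of each monomial x^k gives [2/(k+1) if k even, 0 if k odd]. Integrating term-by-term (or equivalently evaluating the antiderivative F(x) = x^6/6 - 3*x^5/5 + x^4/4 + 2*x^3/3 at the endpoints):
  F(1) − F(−1) = 29/60 − (7/20) = 2/15.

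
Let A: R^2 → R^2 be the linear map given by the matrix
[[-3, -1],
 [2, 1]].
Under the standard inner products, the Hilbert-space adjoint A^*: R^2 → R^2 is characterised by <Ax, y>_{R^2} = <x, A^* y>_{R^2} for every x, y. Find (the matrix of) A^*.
A^* = A^T =
[[-3, 2],
 [-1, 1]]

For real matrices with standard dot products, the defining identity <Ax, y> = <x, A^* y> gives (Ax)^T y = x^T (A^*) y, i.e. x^T A^T y = x^T (A^*) y. Since this holds for all x, y, we must have A^* = A^T. Therefore
A^* =
[[-3, 2],
 [-1, 1]].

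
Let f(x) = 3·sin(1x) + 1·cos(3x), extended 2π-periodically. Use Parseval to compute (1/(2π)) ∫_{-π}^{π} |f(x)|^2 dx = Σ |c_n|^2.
Σ |c_n|^2 = 5

Expand |f|^2 and use orthogonality of {sin(nx), cos(mx)} on [-π, π]:
  ∫_{-π}^{π} sin(nx)^2 dx = π, ∫ cos(mx)^2 dx = π, and cross terms integrate to 0.
So ∫_{-π}^{π} f(x)^2 dx = 3^2 · π + 1^2 · π = (9 + 1)π.
Divide by 2π: (9 + 1)/2 = 5.
By Parseval, this equals Σ |c_n|^2.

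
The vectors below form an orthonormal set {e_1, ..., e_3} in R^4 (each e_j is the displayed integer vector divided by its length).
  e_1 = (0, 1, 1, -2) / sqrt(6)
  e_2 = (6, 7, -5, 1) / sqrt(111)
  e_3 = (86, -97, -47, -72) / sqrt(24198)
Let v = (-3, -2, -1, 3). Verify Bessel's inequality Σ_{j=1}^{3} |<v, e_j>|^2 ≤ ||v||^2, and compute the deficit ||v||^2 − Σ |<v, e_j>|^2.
Σ |<v, e_j>|^2 = 6845/327; ||v||^2 = 23; deficit = 676/327

Write each e_j = u_j / sqrt(<u_j, u_j>) where u_j is the displayed integer vector. Then <v, e_j> = <v, u_j> / sqrt(<u_j, u_j>), so |<v, e_j>|^2 = <v, u_j>^2 / <u_j, u_j>.
Coefficients: <v, e_1> = -9/sqrt(6), <v, e_2> = -24/sqrt(111), <v, e_3> = -233/sqrt(24198).
Square and sum: Σ |<v, e_j>|^2 = 6845/327.
Compute ||v||^2 = v·v = 23.
Deficit = 23 − 6845/327 = 676/327 ≥ 0, confirming Bessel's inequality. (The deficit equals ||v − Σ <v,e_j> e_j||^2, the squared distance from v to span{e_j}.)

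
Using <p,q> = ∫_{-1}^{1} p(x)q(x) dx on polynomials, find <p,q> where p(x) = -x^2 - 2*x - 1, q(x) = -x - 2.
<p,q> = 20/3

Expand the product: p(x)·q(x) = x^3 + 4*x^2 + 5*x + 2.
∫_{-1}^{1} of each monomial x^k gives [2/(k+1) if k even, 0 if k odd]. Integrating term-by-term (or equivalently evaluating the antiderivative F(x) = x^4/4 + 4*x^3/3 + 5*x^2/2 + 2*x at the endpoints):
  F(1) − F(−1) = 73/12 − (-7/12) = 20/3.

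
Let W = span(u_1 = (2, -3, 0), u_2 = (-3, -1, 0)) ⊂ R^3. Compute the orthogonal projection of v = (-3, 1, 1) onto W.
proj_W(v) = (-3, 1, 0)

Set up U = [u_1 | ... | u_2] ∈ R^(3×2). The projector onto W = col(U) is P = U (U^T U)^(-1) U^T.
Compute U^T U =
  [13, -3]
  [-3, 10],
and U^T v = (-9, 8).
Solve U^T U · c = U^T v for the coefficients: c = (-6/11, 7/11). The projection is proj_W(v) = U c.
Check: (v - proj_W(v)) · u_1 = 0  (should be 0).
Check: (v - proj_W(v)) · u_2 = 0  (should be 0).
Result: proj_W(v) = (-3, 1, 0).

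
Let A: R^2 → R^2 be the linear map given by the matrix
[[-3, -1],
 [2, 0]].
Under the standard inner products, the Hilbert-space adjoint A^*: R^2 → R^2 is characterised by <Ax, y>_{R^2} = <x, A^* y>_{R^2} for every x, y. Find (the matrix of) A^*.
A^* = A^T =
[[-3, 2],
 [-1, 0]]

For real matrices with standard dot products, the defining identity <Ax, y> = <x, A^* y> gives (Ax)^T y = x^T (A^*) y, i.e. x^T A^T y = x^T (A^*) y. Since this holds for all x, y, we must have A^* = A^T. Therefore
A^* =
[[-3, 2],
 [-1, 0]].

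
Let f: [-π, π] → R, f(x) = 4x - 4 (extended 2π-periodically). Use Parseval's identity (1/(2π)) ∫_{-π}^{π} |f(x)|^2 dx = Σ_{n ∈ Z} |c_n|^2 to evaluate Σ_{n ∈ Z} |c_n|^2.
Σ |c_n|^2 = 16π^2/3 + 16

Expand and integrate term by term over [-π, π]:
  ∫ (4x)^2 dx = 16·(2π^3/3); ∫ 2·4·(-4)·x dx = 0 (odd integrand); ∫ (-4)^2 dx = 16·2π.
So (1/(2π)) ∫_{-π}^{π} (4x - 4)^2 dx = 16π^2/3 + 16 = 16π^2/3 + 16.
Parseval ⇒ Σ |c_n|^2 = 16π^2/3 + 16.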